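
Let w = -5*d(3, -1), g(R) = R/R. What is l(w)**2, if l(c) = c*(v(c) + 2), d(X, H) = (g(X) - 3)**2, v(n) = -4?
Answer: 1600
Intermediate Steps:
g(R) = 1
d(X, H) = 4 (d(X, H) = (1 - 3)**2 = (-2)**2 = 4)
w = -20 (w = -5*4 = -20)
l(c) = -2*c (l(c) = c*(-4 + 2) = c*(-2) = -2*c)
l(w)**2 = (-2*(-20))**2 = 40**2 = 1600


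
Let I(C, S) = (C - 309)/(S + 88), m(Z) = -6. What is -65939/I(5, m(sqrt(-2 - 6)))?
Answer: 2703499/152 ≈ 17786.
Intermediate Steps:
I(C, S) = (-309 + C)/(88 + S)
-65939/I(5, m(sqrt(-2 - 6))) = -65939*(88 - 6)/(-309 + 5) = -65939/(-304/82) = -65939/((1/82)*(-304)) = -65939/(-152/41) = -65939*(-41/152) = 2703499/152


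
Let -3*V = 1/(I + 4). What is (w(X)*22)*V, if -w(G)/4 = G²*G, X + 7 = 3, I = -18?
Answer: 2816/21 ≈ 134.10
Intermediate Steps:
X = -4 (X = -7 + 3 = -4)
w(G) = -4*G³ (w(G) = -4*G²*G = -4*G³)
V = 1/42 (V = -1/(3*(-18 + 4)) = -⅓/(-14) = -⅓*(-1/14) = 1/42 ≈ 0.023810)
(w(X)*22)*V = (-4*(-4)³*22)*(1/42) = (-4*(-64)*22)*(1/42) = (256*22)*(1/42) = 5632*(1/42) = 2816/21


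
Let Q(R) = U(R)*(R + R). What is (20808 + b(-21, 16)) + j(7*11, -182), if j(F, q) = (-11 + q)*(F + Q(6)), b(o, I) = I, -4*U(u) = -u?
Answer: 2489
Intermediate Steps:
U(u) = u/4 (U(u) = -(-1)*u/4 = u/4)
Q(R) = R**2/2 (Q(R) = (R/4)*(R + R) = (R/4)*(2*R) = R**2/2)
j(F, q) = (-11 + q)*(18 + F) (j(F, q) = (-11 + q)*(F + (1/2)*6**2) = (-11 + q)*(F + (1/2)*36) = (-11 + q)*(F + 18) = (-11 + q)*(18 + F))
(20808 + b(-21, 16)) + j(7*11, -182) = (20808 + 16) + (-198 - 77*11 + 18*(-182) + (7*11)*(-182)) = 20824 + (-198 - 11*77 - 3276 + 77*(-182)) = 20824 + (-198 - 847 - 3276 - 14014) = 20824 - 18335 = 2489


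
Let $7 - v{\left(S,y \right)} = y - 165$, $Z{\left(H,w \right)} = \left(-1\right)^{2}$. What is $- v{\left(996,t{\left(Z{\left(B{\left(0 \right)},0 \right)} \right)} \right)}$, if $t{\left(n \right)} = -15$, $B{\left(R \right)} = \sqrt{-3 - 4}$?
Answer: $-187$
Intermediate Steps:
$B{\left(R \right)} = i \sqrt{7}$ ($B{\left(R \right)} = \sqrt{-7} = i \sqrt{7}$)
$Z{\left(H,w \right)} = 1$
$v{\left(S,y \right)} = 172 - y$ ($v{\left(S,y \right)} = 7 - \left(y - 165\right) = 7 - \left(-165 + y\right) = 172 - y$)
$- v{\left(996,t{\left(Z{\left(B{\left(0 \right)},0 \right)} \right)} \right)} = - (172 - -15) = - (172 + 15) = \left(-1\right) 187 = -187$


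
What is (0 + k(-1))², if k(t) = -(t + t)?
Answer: 4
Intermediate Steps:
k(t) = -2*t
(0 + k(-1))² = (0 - 2*(-1))² = (0 + 2)² = 2² = 4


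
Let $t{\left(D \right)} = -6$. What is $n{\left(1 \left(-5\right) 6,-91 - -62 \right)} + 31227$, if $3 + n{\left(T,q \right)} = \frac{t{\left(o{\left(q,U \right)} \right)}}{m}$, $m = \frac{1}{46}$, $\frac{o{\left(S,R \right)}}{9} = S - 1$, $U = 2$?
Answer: $30948$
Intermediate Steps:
$o{\left(S,R \right)} = -9 + 9 S$ ($o{\left(S,R \right)} = 9 \left(S - 1\right) = 9 \left(-1 + S\right) = -9 + 9 S$)
$m = \frac{1}{46} \approx 0.021739$
$n{\left(T,q \right)} = -279$ ($n{\left(T,q \right)} = -3 - 6 \frac{1}{\frac{1}{46}} = -3 - 276 = -279$)
$n{\left(1 \left(-5\right) 6,-91 - -62 \right)} + 31227 = -279 + 31227 = 30948$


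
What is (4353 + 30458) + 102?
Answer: 34913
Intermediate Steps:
(4353 + 30458) + 102 = 34811 + 102 = 34913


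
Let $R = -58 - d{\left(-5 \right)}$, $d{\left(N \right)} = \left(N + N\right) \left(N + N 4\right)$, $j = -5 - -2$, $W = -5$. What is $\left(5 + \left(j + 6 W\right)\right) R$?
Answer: $8624$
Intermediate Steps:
$j = -3$ ($j = -5 + 2 = -3$)
$d{\left(N \right)} = 10 N^{2}$ ($d{\left(N \right)} = 2 N \left(N + 4 N\right) = 2 N 5 N = 10 N^{2}$)
$R = -308$ ($R = -58 - 10 \left(-5\right)^{2} = -58 - 10 \cdot 25 = -58 - 250 = -308$)
$\left(5 + \left(j + 6 W\right)\right) R = \left(5 + \left(-3 + 6 \left(-5\right)\right)\right) \left(-308\right) = \left(5 - 33\right) \left(-308\right) = \left(-28\right) \left(-308\right) = 8624$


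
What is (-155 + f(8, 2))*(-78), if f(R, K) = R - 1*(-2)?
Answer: 11310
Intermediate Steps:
f(R, K) = 2 + R (f(R, K) = R + 2 = 2 + R)
(-155 + f(8, 2))*(-78) = (-155 + (2 + 8))*(-78) = (-155 + 10)*(-78) = -145*(-78) = 11310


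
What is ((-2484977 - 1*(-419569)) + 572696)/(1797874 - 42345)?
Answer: -1492712/1755529 ≈ -0.85029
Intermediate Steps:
((-2484977 - 1*(-419569)) + 572696)/(1797874 - 42345) = ((-2484977 + 419569) + 572696)/1755529 = (-2065408 + 572696)*(1/1755529) = -1492712*1/1755529 = -1492712/1755529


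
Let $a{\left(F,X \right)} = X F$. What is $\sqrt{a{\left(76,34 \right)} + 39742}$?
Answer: $\sqrt{42326} \approx 205.73$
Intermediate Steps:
$a{\left(F,X \right)} = F X$
$\sqrt{a{\left(76,34 \right)} + 39742} = \sqrt{76 \cdot 34 + 39742} = \sqrt{2584 + 39742} = \sqrt{42326}$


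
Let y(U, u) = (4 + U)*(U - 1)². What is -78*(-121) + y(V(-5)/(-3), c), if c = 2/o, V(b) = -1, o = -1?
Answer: 254878/27 ≈ 9439.9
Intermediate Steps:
c = -2 (c = 2/(-1) = 2*(-1) = -2)
y(U, u) = (-1 + U)²*(4 + U) (y(U, u) = (4 + U)*(-1 + U)² = (-1 + U)²*(4 + U))
-78*(-121) + y(V(-5)/(-3), c) = -78*(-121) + (-1 - 1/(-3))²*(4 - 1/(-3)) = 9438 + (-1 - 1*(-⅓))²*(4 - 1*(-⅓)) = 9438 + (-1 + ⅓)²*(4 + ⅓) = 9438 + (-⅔)²*(13/3) = 9438 + (4/9)*(13/3) = 9438 + 52/27 = 254878/27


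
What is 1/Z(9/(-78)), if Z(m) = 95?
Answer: 1/95 ≈ 0.010526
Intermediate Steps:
1/Z(9/(-78)) = 1/95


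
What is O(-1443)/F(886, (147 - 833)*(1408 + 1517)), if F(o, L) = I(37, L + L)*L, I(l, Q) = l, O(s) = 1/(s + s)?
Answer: 1/214263422100 ≈ 4.6672e-12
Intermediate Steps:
O(s) = 1/(2*s)
F(o, L) = 37*L
O(-1443)/F(886, (147 - 833)*(1408 + 1517)) = ((½)/(-1443))/((37*((147 - 833)*(1408 + 1517)))) = ((½)*(-1/1443))/((37*(-686*2925))) = -1/(2886*(37*(-2006550))) = -1/2886/(-74242350) = -1/2886*(-1/74242350) = 1/214263422100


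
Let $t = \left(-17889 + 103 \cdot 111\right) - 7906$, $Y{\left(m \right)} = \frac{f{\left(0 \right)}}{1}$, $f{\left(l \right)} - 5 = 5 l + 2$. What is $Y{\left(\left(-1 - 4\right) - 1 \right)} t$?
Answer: $-100534$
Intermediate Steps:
$f{\left(l \right)} = 7 + 5 l$ ($f{\left(l \right)} = 5 + \left(5 l + 2\right) = 5 + \left(2 + 5 l\right) = 7 + 5 l$)
$Y{\left(m \right)} = 7$ ($Y{\left(m \right)} = \frac{7 + 5 \cdot 0}{1} = \left(7 + 0\right) 1 = 7 \cdot 1 = 7$)
$t = -14362$ ($t = \left(-17889 + 11433\right) - 7906 = -6456 - 7906 = -14362$)
$Y{\left(\left(-1 - 4\right) - 1 \right)} t = 7 \left(-14362\right) = -100534$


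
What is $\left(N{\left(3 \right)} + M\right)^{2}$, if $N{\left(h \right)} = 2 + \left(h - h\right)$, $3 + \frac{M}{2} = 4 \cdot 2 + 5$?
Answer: $484$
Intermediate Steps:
$M = 20$ ($M = -6 + 2 \left(4 \cdot 2 + 5\right) = -6 + 2 \left(8 + 5\right) = -6 + 2 \cdot 13 = -6 + 26 = 20$)
$N{\left(h \right)} = 2$ ($N{\left(h \right)} = 2 + 0 = 2$)
$\left(N{\left(3 \right)} + M\right)^{2} = \left(2 + 20\right)^{2} = 22^{2} = 484$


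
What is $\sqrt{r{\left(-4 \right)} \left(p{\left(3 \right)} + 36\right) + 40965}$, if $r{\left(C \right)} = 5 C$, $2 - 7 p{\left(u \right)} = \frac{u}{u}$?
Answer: $\frac{\sqrt{1971865}}{7} \approx 200.6$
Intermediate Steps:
$p{\left(u \right)} = \frac{1}{7}$ ($p{\left(u \right)} = \frac{2}{7} - \frac{u \frac{1}{u}}{7} = \frac{2}{7} - \frac{1}{7} = \frac{1}{7}$)
$\sqrt{r{\left(-4 \right)} \left(p{\left(3 \right)} + 36\right) + 40965} = \sqrt{5 \left(-4\right) \left(\frac{1}{7} + 36\right) + 40965} = \sqrt{\left(-20\right) \frac{253}{7} + 40965} = \sqrt{- \frac{5060}{7} + 40965} = \sqrt{\frac{281695}{7}} = \frac{\sqrt{1971865}}{7}$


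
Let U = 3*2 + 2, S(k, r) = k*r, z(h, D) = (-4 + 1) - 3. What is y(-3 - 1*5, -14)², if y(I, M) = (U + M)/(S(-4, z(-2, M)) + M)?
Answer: 9/25 ≈ 0.36000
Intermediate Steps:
z(h, D) = -6 (z(h, D) = -3 - 3 = -6)
U = 8 (U = 6 + 2 = 8)
y(I, M) = (8 + M)/(24 + M) (y(I, M) = (8 + M)/(-4*(-6) + M) = (8 + M)/(24 + M))
y(-3 - 1*5, -14)² = ((8 - 14)/(24 - 14))² = (-6/10)² = ((⅒)*(-6))² = (-⅗)² = 9/25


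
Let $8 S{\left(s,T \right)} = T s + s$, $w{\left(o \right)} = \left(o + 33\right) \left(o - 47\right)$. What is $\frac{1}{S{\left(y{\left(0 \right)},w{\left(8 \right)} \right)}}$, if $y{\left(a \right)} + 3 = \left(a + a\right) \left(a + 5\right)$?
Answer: $\frac{4}{2397} \approx 0.0016688$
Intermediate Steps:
$w{\left(o \right)} = \left(-47 + o\right) \left(33 + o\right)$ ($w{\left(o \right)} = \left(33 + o\right) \left(-47 + o\right) = \left(-47 + o\right) \left(33 + o\right)$)
$y{\left(a \right)} = -3 + 2 a \left(5 + a\right)$ ($y{\left(a \right)} = -3 + \left(a + a\right) \left(a + 5\right) = -3 + 2 a \left(5 + a\right)$)
$S{\left(s,T \right)} = \frac{s}{8} + \frac{T s}{8}$ ($S{\left(s,T \right)} = \frac{T s + s}{8} = \frac{s + T s}{8} = \frac{s}{8} + \frac{T s}{8}$)
$\frac{1}{S{\left(y{\left(0 \right)},w{\left(8 \right)} \right)}} = \frac{1}{\frac{1}{8} \left(-3 + 2 \cdot 0^{2} + 10 \cdot 0\right) \left(1 - \left(1663 - 64\right)\right)} = \frac{1}{\frac{1}{8} \left(-3 + 2 \cdot 0 + 0\right) \left(1 - 1599\right)} = \frac{1}{\frac{1}{8} \left(-3 + 0 + 0\right) \left(1 - 1599\right)} = \frac{1}{\frac{1}{8} \left(-3\right) \left(-1598\right)} = \frac{1}{\frac{2397}{4}} = \frac{4}{2397}$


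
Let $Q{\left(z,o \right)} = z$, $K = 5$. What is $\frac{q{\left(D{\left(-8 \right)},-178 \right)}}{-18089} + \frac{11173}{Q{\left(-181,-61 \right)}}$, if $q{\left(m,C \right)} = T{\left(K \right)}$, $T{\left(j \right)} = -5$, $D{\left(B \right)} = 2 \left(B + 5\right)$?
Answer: $- \frac{202107492}{3274109} \approx -61.729$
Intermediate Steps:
$D{\left(B \right)} = 10 + 2 B$ ($D{\left(B \right)} = 2 \left(5 + B\right) = 10 + 2 B$)
$q{\left(m,C \right)} = -5$
$\frac{q{\left(D{\left(-8 \right)},-178 \right)}}{-18089} + \frac{11173}{Q{\left(-181,-61 \right)}} = - \frac{5}{-18089} + \frac{11173}{-181} = \left(-5\right) \left(- \frac{1}{18089}\right) + 11173 \left(- \frac{1}{181}\right) = \frac{5}{18089} - \frac{11173}{181} = - \frac{202107492}{3274109}$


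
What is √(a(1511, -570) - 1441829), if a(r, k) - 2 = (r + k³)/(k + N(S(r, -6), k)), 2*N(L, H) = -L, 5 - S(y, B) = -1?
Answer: I*√367278893886/573 ≈ 1057.7*I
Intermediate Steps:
S(y, B) = 6 (S(y, B) = 5 - 1*(-1) = 5 + 1 = 6)
N(L, H) = -L/2 (N(L, H) = (-L)/2 = -L/2)
a(r, k) = 2 + (r + k³)/(-3 + k) (a(r, k) = 2 + (r + k³)/(k - ½*6) = 2 + (r + k³)/(k - 3) = 2 + (r + k³)/(-3 + k))
√(a(1511, -570) - 1441829) = √((-6 + 1511 + (-570)³ + 2*(-570))/(-3 - 570) - 1441829) = √((-6 + 1511 - 185193000 - 1140)/(-573) - 1441829) = √(-1/573*(-185192635) - 1441829) = √(185192635/573 - 1441829) = √(-640975382/573) = I*√367278893886/573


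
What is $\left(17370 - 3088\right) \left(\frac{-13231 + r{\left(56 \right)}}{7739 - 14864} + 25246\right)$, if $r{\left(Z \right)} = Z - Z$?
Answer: $\frac{2569202990642}{7125} \approx 3.6059 \cdot 10^{8}$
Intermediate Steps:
$r{\left(Z \right)} = 0$
$\left(17370 - 3088\right) \left(\frac{-13231 + r{\left(56 \right)}}{7739 - 14864} + 25246\right) = \left(17370 - 3088\right) \left(\frac{-13231 + 0}{7739 - 14864} + 25246\right) = \left(17370 + \left(-10248 + 7160\right)\right) \left(- \frac{13231}{-7125} + 25246\right) = \left(17370 - 3088\right) \left(\left(-13231\right) \left(- \frac{1}{7125}\right) + 25246\right) = 14282 \left(\frac{13231}{7125} + 25246\right) = 14282 \cdot \frac{179890981}{7125} = \frac{2569202990642}{7125}$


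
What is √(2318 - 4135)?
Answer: I*√1817 ≈ 42.626*I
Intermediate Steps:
√(2318 - 4135) = √(-1817) = I*√1817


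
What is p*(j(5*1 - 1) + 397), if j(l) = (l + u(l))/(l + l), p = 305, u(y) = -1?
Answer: 969595/8 ≈ 1.2120e+5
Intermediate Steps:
j(l) = (-1 + l)/(2*l) (j(l) = (l - 1)/(l + l) = (-1 + l)/((2*l)) = (-1 + l)*(1/(2*l)) = (-1 + l)/(2*l))
p*(j(5*1 - 1) + 397) = 305*((-1 + (5*1 - 1))/(2*(5*1 - 1)) + 397) = 305*((-1 + (5 - 1))/(2*(5 - 1)) + 397) = 305*((½)*(-1 + 4)/4 + 397) = 305*((½)*(¼)*3 + 397) = 305*(3/8 + 397) = 305*(3179/8) = 969595/8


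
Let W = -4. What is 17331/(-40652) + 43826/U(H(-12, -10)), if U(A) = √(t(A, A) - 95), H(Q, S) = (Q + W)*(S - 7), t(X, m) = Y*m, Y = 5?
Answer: -17331/40652 + 43826*√1265/1265 ≈ 1231.8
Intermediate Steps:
t(X, m) = 5*m
H(Q, S) = (-7 + S)*(-4 + Q) (H(Q, S) = (Q - 4)*(S - 7) = (-4 + Q)*(-7 + S) = (-7 + S)*(-4 + Q))
U(A) = √(-95 + 5*A) (U(A) = √(5*A - 95) = √(-95 + 5*A))
17331/(-40652) + 43826/U(H(-12, -10)) = 17331/(-40652) + 43826/(√(-95 + 5*(28 - 7*(-12) - 4*(-10) - 12*(-10)))) = 17331*(-1/40652) + 43826/(√(-95 + 5*(28 + 84 + 40 + 120))) = -17331/40652 + 43826/(√(-95 + 5*272)) = -17331/40652 + 43826/(√(-95 + 1360)) = -17331/40652 + 43826/(√1265) = -17331/40652 + 43826*(√1265/1265) = -17331/40652 + 43826*√1265/1265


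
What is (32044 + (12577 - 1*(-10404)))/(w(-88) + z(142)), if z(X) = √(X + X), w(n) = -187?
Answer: -2057935/6937 - 22010*√71/6937 ≈ -323.40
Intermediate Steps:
z(X) = √2*√X (z(X) = √(2*X) = √2*√X)
(32044 + (12577 - 1*(-10404)))/(w(-88) + z(142)) = (32044 + (12577 - 1*(-10404)))/(-187 + √2*√142) = (32044 + (12577 + 10404))/(-187 + 2*√71) = (32044 + 22981)/(-187 + 2*√71) = 55025/(-187 + 2*√71)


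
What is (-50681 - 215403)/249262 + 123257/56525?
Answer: 603188009/541905175 ≈ 1.1131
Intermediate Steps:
(-50681 - 215403)/249262 + 123257/56525 = -266084*1/249262 + 123257*(1/56525) = -10234/9587 + 123257/56525 = 603188009/541905175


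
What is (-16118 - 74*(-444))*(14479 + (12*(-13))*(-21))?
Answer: 297183190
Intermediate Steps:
(-16118 - 74*(-444))*(14479 + (12*(-13))*(-21)) = (-16118 + 32856)*(14479 - 156*(-21)) = 16738*(14479 + 3276) = 16738*17755 = 297183190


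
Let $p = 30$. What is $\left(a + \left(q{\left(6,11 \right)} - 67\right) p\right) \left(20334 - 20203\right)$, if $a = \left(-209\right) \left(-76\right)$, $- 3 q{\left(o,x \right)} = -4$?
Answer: $1822734$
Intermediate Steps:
$q{\left(o,x \right)} = \frac{4}{3}$ ($q{\left(o,x \right)} = \left(- \frac{1}{3}\right) \left(-4\right) = \frac{4}{3}$)
$a = 15884$
$\left(a + \left(q{\left(6,11 \right)} - 67\right) p\right) \left(20334 - 20203\right) = \left(15884 + \left(\frac{4}{3} - 67\right) 30\right) \left(20334 - 20203\right) = \left(15884 - 1970\right) 131 = 13914 \cdot 131 = 1822734$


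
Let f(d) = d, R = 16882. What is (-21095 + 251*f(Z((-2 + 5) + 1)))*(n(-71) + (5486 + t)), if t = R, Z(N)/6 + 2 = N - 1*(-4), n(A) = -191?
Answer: -267432443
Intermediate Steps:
Z(N) = 12 + 6*N (Z(N) = -12 + 6*(N - 1*(-4)) = -12 + 6*(N + 4) = -12 + 6*(4 + N) = -12 + (24 + 6*N) = 12 + 6*N)
t = 16882
(-21095 + 251*f(Z((-2 + 5) + 1)))*(n(-71) + (5486 + t)) = (-21095 + 251*(12 + 6*((-2 + 5) + 1)))*(-191 + (5486 + 16882)) = (-21095 + 251*(12 + 6*(3 + 1)))*(-191 + 22368) = (-21095 + 251*(12 + 6*4))*22177 = (-21095 + 251*(12 + 24))*22177 = (-21095 + 251*36)*22177 = (-21095 + 9036)*22177 = -12059*22177 = -267432443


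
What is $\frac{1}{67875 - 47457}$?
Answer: $\frac{1}{20418} \approx 4.8976 \cdot 10^{-5}$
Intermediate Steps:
$\frac{1}{67875 - 47457} = \frac{1}{20418}$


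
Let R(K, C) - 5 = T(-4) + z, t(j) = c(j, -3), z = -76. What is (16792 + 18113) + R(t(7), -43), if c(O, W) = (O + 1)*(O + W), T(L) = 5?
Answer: 34839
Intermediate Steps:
c(O, W) = (1 + O)*(O + W)
t(j) = -3 + j² - 2*j (t(j) = j - 3 + j² + j*(-3) = j - 3 + j² - 3*j = -3 + j² - 2*j)
R(K, C) = -66 (R(K, C) = 5 + (5 - 76) = 5 - 71 = -66)
(16792 + 18113) + R(t(7), -43) = (16792 + 18113) - 66 = 34905 - 66 = 34839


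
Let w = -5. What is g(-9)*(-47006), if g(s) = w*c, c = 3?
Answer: 705090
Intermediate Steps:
g(s) = -15 (g(s) = -5*3 = -15)
g(-9)*(-47006) = -15*(-47006) = 705090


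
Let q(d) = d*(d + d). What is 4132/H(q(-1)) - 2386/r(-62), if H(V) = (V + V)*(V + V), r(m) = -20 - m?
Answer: 16921/84 ≈ 201.44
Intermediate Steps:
q(d) = 2*d² (q(d) = d*(2*d) = 2*d²)
H(V) = 4*V² (H(V) = (2*V)*(2*V) = 4*V²)
4132/H(q(-1)) - 2386/r(-62) = 4132/((4*(2*(-1)²)²)) - 2386/(-20 - 1*(-62)) = 4132/((4*(2*1)²)) - 2386/(-20 + 62) = 4132/((4*2²)) - 2386/42 = 4132/((4*4)) - 2386*1/42 = 4132/16 - 1193/21 = 4132*(1/16) - 1193/21 = 1033/4 - 1193/21 = 16921/84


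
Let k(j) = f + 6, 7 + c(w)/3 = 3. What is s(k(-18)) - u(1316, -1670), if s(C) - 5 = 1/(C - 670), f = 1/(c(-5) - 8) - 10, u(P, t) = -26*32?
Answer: 11283577/13481 ≈ 837.00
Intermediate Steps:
c(w) = -12 (c(w) = -21 + 3*3 = -21 + 9 = -12)
u(P, t) = -832
f = -201/20 (f = 1/(-12 - 8) - 10 = 1/(-20) - 10 = -1/20 - 10 = -201/20 ≈ -10.050)
k(j) = -81/20 (k(j) = -201/20 + 6 = -81/20)
s(C) = 5 + 1/(-670 + C) (s(C) = 5 + 1/(C - 670) = 5 + 1/(-670 + C))
s(k(-18)) - u(1316, -1670) = (-3349 + 5*(-81/20))/(-670 - 81/20) - 1*(-832) = (-3349 - 81/4)/(-13481/20) + 832 = -20/13481*(-13477/4) + 832 = 67385/13481 + 832 = 11283577/13481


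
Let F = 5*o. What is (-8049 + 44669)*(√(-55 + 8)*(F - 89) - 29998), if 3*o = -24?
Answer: -1098526760 - 4723980*I*√47 ≈ -1.0985e+9 - 3.2386e+7*I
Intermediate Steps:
o = -8 (o = (⅓)*(-24) = -8)
F = -40 (F = 5*(-8) = -40)
(-8049 + 44669)*(√(-55 + 8)*(F - 89) - 29998) = (-8049 + 44669)*(√(-55 + 8)*(-40 - 89) - 29998) = 36620*(√(-47)*(-129) - 29998) = 36620*((I*√47)*(-129) - 29998) = 36620*(-129*I*√47 - 29998) = 36620*(-29998 - 129*I*√47) = -1098526760 - 4723980*I*√47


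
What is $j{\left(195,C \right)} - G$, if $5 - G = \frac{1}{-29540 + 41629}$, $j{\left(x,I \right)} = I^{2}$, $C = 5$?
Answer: $\frac{241781}{12089} \approx 20.0$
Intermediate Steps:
$G = \frac{60444}{12089}$ ($G = 5 - \frac{1}{-29540 + 41629} = 5 - \frac{1}{12089} = \frac{60444}{12089} \approx 4.9999$)
$j{\left(195,C \right)} - G = 5^{2} - \frac{60444}{12089} = 25 - \frac{60444}{12089} = \frac{241781}{12089}$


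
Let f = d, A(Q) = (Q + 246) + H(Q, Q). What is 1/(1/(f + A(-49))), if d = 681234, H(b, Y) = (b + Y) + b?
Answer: 681284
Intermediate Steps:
H(b, Y) = Y + 2*b (H(b, Y) = (Y + b) + b = Y + 2*b)
A(Q) = 246 + 4*Q (A(Q) = (Q + 246) + (Q + 2*Q) = (246 + Q) + 3*Q = 246 + 4*Q)
f = 681234
1/(1/(f + A(-49))) = 1/(1/(681234 + (246 + 4*(-49)))) = 1/(1/(681234 + (246 - 196))) = 1/(1/(681234 + 50)) = 1/(1/681284) = 681284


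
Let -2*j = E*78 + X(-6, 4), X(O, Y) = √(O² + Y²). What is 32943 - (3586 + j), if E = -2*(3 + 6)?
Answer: 28655 + √13 ≈ 28659.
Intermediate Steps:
E = -18 (E = -2*9 = -18)
j = 702 - √13 (j = -(-18*78 + √((-6)² + 4²))/2 = -(-1404 + √(36 + 16))/2 = -(-1404 + √52)/2 = -(-1404 + 2*√13)/2 = 702 - √13 ≈ 698.39)
32943 - (3586 + j) = 32943 - (3586 + (702 - √13)) = 32943 - (4288 - √13) = 32943 + (-4288 + √13) = 28655 + √13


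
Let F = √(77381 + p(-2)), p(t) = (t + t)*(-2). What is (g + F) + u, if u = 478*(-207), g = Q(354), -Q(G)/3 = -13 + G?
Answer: -99969 + √77389 ≈ -99691.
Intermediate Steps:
Q(G) = 39 - 3*G (Q(G) = -3*(-13 + G) = 39 - 3*G)
p(t) = -4*t (p(t) = (2*t)*(-2) = -4*t)
g = -1023 (g = 39 - 3*354 = 39 - 1062 = -1023)
u = -98946
F = √77389 (F = √(77381 - 4*(-2)) = √(77381 + 8) = √77389 ≈ 278.19)
(g + F) + u = (-1023 + √77389) - 98946 = -99969 + √77389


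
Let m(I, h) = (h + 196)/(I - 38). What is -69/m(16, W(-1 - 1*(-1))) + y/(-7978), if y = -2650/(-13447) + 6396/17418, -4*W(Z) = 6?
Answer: 472753016301750/60573975609161 ≈ 7.8046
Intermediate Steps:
W(Z) = -3/2 (W(Z) = -1/4*6 = -3/2)
y = 22027452/39036641 (y = -2650*(-1/13447) + 6396*(1/17418) = 2650/13447 + 1066/2903 = 22027452/39036641 ≈ 0.56428)
m(I, h) = (196 + h)/(-38 + I)
-69/m(16, W(-1 - 1*(-1))) + y/(-7978) = -69*(-38 + 16)/(196 - 3/2) + (22027452/39036641)/(-7978) = -69/((389/2)/(-22)) + (22027452/39036641)*(-1/7978) = -69/((-1/22*389/2)) - 11013726/155717160949 = -69/(-389/44) - 11013726/155717160949 = -69*(-44/389) - 11013726/155717160949 = 3036/389 - 11013726/155717160949 = 472753016301750/60573975609161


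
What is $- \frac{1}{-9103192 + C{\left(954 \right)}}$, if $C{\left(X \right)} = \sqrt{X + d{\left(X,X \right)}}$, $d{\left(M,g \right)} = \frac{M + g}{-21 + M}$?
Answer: $\frac{1415546356}{12885990263419687} + \frac{\sqrt{92469630}}{25771980526839374} \approx 1.0985 \cdot 10^{-7}$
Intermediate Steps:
$d{\left(M,g \right)} = \frac{M + g}{-21 + M}$
$C{\left(X \right)} = \sqrt{X + \frac{2 X}{-21 + X}}$ ($C{\left(X \right)} = \sqrt{X + \frac{X + X}{-21 + X}} = \sqrt{X + \frac{2 X}{-21 + X}}$)
$- \frac{1}{-9103192 + C{\left(954 \right)}} = - \frac{1}{-9103192 + \sqrt{\frac{954 \left(-19 + 954\right)}{-21 + 954}}} = - \frac{1}{-9103192 + \sqrt{954 \cdot \frac{1}{933} \cdot 935}} = - \frac{1}{-9103192 + \sqrt{\frac{297330}{311}}} = - \frac{1}{-9103192 + \frac{\sqrt{92469630}}{311}}$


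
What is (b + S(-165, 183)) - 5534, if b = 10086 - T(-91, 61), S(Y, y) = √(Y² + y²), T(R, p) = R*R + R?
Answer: -3638 + 3*√6746 ≈ -3391.6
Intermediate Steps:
T(R, p) = R + R² (T(R, p) = R² + R = R + R²)
b = 1896 (b = 10086 - (-91)*(1 - 91) = 10086 - (-91)*(-90) = 10086 - 1*8190 = 10086 - 8190 = 1896)
(b + S(-165, 183)) - 5534 = (1896 + √((-165)² + 183²)) - 5534 = (1896 + √(27225 + 33489)) - 5534 = (1896 + √60714) - 5534 = (1896 + 3*√6746) - 5534 = -3638 + 3*√6746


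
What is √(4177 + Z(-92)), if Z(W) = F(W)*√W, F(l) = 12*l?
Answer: √(4177 - 2208*I*√23) ≈ 88.205 - 60.026*I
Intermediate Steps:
Z(W) = 12*W^(3/2) (Z(W) = (12*W)*√W = 12*W^(3/2))
√(4177 + Z(-92)) = √(4177 + 12*(-92)^(3/2)) = √(4177 + 12*(-184*I*√23)) = √(4177 - 2208*I*√23)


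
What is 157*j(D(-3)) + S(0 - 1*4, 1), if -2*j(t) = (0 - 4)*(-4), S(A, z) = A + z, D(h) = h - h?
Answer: -1259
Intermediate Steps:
D(h) = 0
j(t) = -8 (j(t) = -(0 - 4)*(-4)/2 = -(-2)*(-4) = -1/2*16 = -8)
157*j(D(-3)) + S(0 - 1*4, 1) = 157*(-8) + ((0 - 1*4) + 1) = -1256 + ((0 - 4) + 1) = -1256 + (-4 + 1) = -1256 - 3 = -1259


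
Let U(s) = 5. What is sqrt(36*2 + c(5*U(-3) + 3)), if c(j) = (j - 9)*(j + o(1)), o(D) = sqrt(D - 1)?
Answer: 2*sqrt(151) ≈ 24.576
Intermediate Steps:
o(D) = sqrt(-1 + D)
c(j) = j*(-9 + j) (c(j) = (j - 9)*(j + sqrt(-1 + 1)) = (-9 + j)*(j + sqrt(0)) = (-9 + j)*(j + 0) = (-9 + j)*j = j*(-9 + j))
sqrt(36*2 + c(5*U(-3) + 3)) = sqrt(36*2 + (5*5 + 3)*(-9 + (5*5 + 3))) = sqrt(72 + (25 + 3)*(-9 + (25 + 3))) = sqrt(72 + 28*(-9 + 28)) = sqrt(72 + 28*19) = sqrt(72 + 532) = sqrt(604) = 2*sqrt(151)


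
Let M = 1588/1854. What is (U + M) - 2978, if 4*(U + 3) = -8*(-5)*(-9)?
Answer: -2846023/927 ≈ -3070.1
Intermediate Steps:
U = -93 (U = -3 + (-8*(-5)*(-9))/4 = -3 + (40*(-9))/4 = -3 + (1/4)*(-360) = -3 - 90 = -93)
M = 794/927 (M = 1588*(1/1854) = 794/927 ≈ 0.85653)
(U + M) - 2978 = (-93 + 794/927) - 2978 = -85417/927 - 2978 = -2846023/927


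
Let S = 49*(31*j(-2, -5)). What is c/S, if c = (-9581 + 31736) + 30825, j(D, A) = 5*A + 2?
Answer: -52980/34937 ≈ -1.5164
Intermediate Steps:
j(D, A) = 2 + 5*A
c = 52980 (c = 22155 + 30825 = 52980)
S = -34937 (S = 49*(31*(2 + 5*(-5))) = 49*(31*(2 - 25)) = 49*(31*(-23)) = 49*(-713) = -34937)
c/S = 52980/(-34937) = 52980*(-1/34937) = -52980/34937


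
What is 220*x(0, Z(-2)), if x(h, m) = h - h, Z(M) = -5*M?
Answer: 0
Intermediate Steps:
x(h, m) = 0
220*x(0, Z(-2)) = 220*0 = 0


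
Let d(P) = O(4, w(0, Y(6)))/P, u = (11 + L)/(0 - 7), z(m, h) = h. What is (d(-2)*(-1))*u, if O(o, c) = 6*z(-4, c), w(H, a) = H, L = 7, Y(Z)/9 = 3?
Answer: 0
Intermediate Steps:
Y(Z) = 27 (Y(Z) = 9*3 = 27)
O(o, c) = 6*c
u = -18/7 (u = (11 + 7)/(0 - 7) = 18/(-7) = 18*(-⅐) = -18/7 ≈ -2.5714)
d(P) = 0 (d(P) = (6*0)/P = 0/P = 0)
(d(-2)*(-1))*u = (0*(-1))*(-18/7) = 0*(-18/7) = 0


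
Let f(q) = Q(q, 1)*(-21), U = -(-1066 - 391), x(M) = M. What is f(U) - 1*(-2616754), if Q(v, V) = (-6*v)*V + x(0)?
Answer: 2800336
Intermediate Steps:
Q(v, V) = -6*V*v (Q(v, V) = (-6*v)*V + 0 = -6*V*v + 0 = -6*V*v)
U = 1457 (U = -1*(-1457) = 1457)
f(q) = 126*q (f(q) = -6*1*q*(-21) = -6*q*(-21) = 126*q)
f(U) - 1*(-2616754) = 126*1457 - 1*(-2616754) = 183582 + 2616754 = 2800336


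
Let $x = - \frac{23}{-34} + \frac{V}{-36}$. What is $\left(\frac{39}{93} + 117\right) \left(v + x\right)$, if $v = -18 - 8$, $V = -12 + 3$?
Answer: $- \frac{50050}{17} \approx -2944.1$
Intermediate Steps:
$V = -9$
$x = \frac{63}{68}$ ($x = - \frac{23}{-34} - \frac{9}{-36} = \left(-23\right) \left(- \frac{1}{34}\right) - - \frac{1}{4} = \frac{23}{34} + \frac{1}{4} = \frac{63}{68} \approx 0.92647$)
$v = -26$
$\left(\frac{39}{93} + 117\right) \left(v + x\right) = \left(\frac{39}{93} + 117\right) \left(-26 + \frac{63}{68}\right) = \left(39 \cdot \frac{1}{93} + 117\right) \left(- \frac{1705}{68}\right) = \left(\frac{13}{31} + 117\right) \left(- \frac{1705}{68}\right) = \frac{3640}{31} \left(- \frac{1705}{68}\right) = - \frac{50050}{17}$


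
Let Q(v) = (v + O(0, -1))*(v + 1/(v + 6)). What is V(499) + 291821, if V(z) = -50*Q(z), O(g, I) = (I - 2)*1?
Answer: -1220426239/101 ≈ -1.2083e+7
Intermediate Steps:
O(g, I) = -2 + I (O(g, I) = (-2 + I)*1 = -2 + I)
Q(v) = (-3 + v)*(v + 1/(6 + v)) (Q(v) = (v + (-2 - 1))*(v + 1/(v + 6)) = (v - 3)*(v + 1/(6 + v)) = (-3 + v)*(v + 1/(6 + v)))
V(z) = -50*(-3 + z**3 - 17*z + 3*z**2)/(6 + z)
V(499) + 291821 = 50*(3 - 1*499**3 - 3*499**2 + 17*499)/(6 + 499) + 291821 = 50*(3 - 1*124251499 - 3*249001 + 8483)/505 + 291821 = 50*(1/505)*(3 - 124251499 - 747003 + 8483) + 291821 = 50*(1/505)*(-124990016) + 291821 = -1249900160/101 + 291821 = -1220426239/101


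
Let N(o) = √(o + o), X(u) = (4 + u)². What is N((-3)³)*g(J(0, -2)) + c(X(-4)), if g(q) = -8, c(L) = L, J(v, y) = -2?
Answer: -24*I*√6 ≈ -58.788*I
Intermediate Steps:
N(o) = √2*√o (N(o) = √(2*o) = √2*√o)
N((-3)³)*g(J(0, -2)) + c(X(-4)) = (√2*√((-3)³))*(-8) + (4 - 4)² = (√2*√(-27))*(-8) + 0² = (√2*(3*I*√3))*(-8) + 0 = (3*I*√6)*(-8) + 0 = -24*I*√6 + 0 = -24*I*√6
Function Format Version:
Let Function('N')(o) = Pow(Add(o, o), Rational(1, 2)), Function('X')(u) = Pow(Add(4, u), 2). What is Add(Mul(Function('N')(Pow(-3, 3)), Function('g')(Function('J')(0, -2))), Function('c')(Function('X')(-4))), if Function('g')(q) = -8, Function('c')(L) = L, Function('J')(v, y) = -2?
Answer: Mul(-24, I, Pow(6, Rational(1, 2))) ≈ Mul(-58.788, I)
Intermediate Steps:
Function('N')(o) = Mul(Pow(2, Rational(1, 2)), Pow(o, Rational(1, 2))) (Function('N')(o) = Pow(Mul(2, o), Rational(1, 2)) = Mul(Pow(2, Rational(1, 2)), Pow(o, Rational(1, 2))))
Add(Mul(Function('N')(Pow(-3, 3)), Function('g')(Function('J')(0, -2))), Function('c')(Function('X')(-4))) = Add(Mul(Mul(Pow(2, Rational(1, 2)), Pow(Pow(-3, 3), Rational(1, 2))), -8), Pow(Add(4, -4), 2)) = Add(Mul(Mul(Pow(2, Rational(1, 2)), Pow(-27, Rational(1, 2))), -8), Pow(0, 2)) = Add(Mul(Mul(Pow(2, Rational(1, 2)), Mul(3, I, Pow(3, Rational(1, 2)))), -8), 0) = Add(Mul(Mul(3, I, Pow(6, Rational(1, 2))), -8), 0) = Add(Mul(-24, I, Pow(6, Rational(1, 2))), 0) = Mul(-24, I, Pow(6, Rational(1, 2)))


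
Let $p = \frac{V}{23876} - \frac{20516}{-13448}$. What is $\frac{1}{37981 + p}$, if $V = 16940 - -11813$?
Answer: $\frac{40135556}{1524498116231} \approx 2.6327 \cdot 10^{-5}$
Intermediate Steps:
$V = 28753$ ($V = 16940 + 11813 = 28753$)
$p = \frac{109563795}{40135556}$ ($p = \frac{28753}{23876} - \frac{20516}{-13448} = 28753 \cdot \frac{1}{23876} - - \frac{5129}{3362} = \frac{28753}{23876} + \frac{5129}{3362} = \frac{109563795}{40135556} \approx 2.7298$)
$\frac{1}{37981 + p} = \frac{1}{37981 + \frac{109563795}{40135556}} = \frac{1}{\frac{1524498116231}{40135556}} = \frac{40135556}{1524498116231}$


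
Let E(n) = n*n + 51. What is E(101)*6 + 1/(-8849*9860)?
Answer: 5366992123679/87251140 ≈ 61512.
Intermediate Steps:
E(n) = 51 + n² (E(n) = n² + 51 = 51 + n²)
E(101)*6 + 1/(-8849*9860) = (51 + 101²)*6 + 1/(-8849*9860) = (51 + 10201)*6 - 1/8849*1/9860 = 10252*6 - 1/87251140 = 61512 - 1/87251140 = 5366992123679/87251140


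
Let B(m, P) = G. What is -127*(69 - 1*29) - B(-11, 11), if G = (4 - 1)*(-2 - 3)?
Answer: -5065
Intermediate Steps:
G = -15 (G = 3*(-5) = -15)
B(m, P) = -15
-127*(69 - 1*29) - B(-11, 11) = -127*(69 - 1*29) - 1*(-15) = -127*(69 - 29) + 15 = -127*40 + 15 = -5080 + 15 = -5065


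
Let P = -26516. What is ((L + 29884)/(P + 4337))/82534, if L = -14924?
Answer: -7480/915260793 ≈ -8.1725e-6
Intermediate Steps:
((L + 29884)/(P + 4337))/82534 = ((-14924 + 29884)/(-26516 + 4337))/82534 = (14960/(-22179))*(1/82534) = (14960*(-1/22179))*(1/82534) = -14960/22179*1/82534 = -7480/915260793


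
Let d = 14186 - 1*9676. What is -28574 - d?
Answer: -33084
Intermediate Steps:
d = 4510 (d = 14186 - 9676 = 4510)
-28574 - d = -28574 - 1*4510 = -28574 - 4510 = -33084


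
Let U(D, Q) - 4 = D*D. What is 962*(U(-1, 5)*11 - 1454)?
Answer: -1345838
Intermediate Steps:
U(D, Q) = 4 + D**2 (U(D, Q) = 4 + D*D = 4 + D**2)
962*(U(-1, 5)*11 - 1454) = 962*((4 + (-1)**2)*11 - 1454) = 962*((4 + 1)*11 - 1454) = 962*(5*11 - 1454) = 962*(55 - 1454) = 962*(-1399) = -1345838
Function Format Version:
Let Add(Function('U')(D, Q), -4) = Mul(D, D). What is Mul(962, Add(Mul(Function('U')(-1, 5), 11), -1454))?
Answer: -1345838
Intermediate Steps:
Function('U')(D, Q) = Add(4, Pow(D, 2)) (Function('U')(D, Q) = Add(4, Mul(D, D)) = Add(4, Pow(D, 2)))
Mul(962, Add(Mul(Function('U')(-1, 5), 11), -1454)) = Mul(962, Add(Mul(Add(4, Pow(-1, 2)), 11), -1454)) = Mul(962, Add(Mul(Add(4, 1), 11), -1454)) = Mul(962, Add(Mul(5, 11), -1454)) = Mul(962, Add(55, -1454)) = Mul(962, -1399) = -1345838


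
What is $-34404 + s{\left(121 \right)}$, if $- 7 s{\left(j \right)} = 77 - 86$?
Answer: $- \frac{240819}{7} \approx -34403.0$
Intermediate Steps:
$s{\left(j \right)} = \frac{9}{7}$ ($s{\left(j \right)} = - \frac{77 - 86}{7} = \left(- \frac{1}{7}\right) \left(-9\right) = \frac{9}{7}$)
$-34404 + s{\left(121 \right)} = -34404 + \frac{9}{7} = - \frac{240819}{7}$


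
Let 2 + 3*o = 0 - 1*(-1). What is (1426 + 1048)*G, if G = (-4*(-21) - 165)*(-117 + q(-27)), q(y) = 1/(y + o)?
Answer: 961590609/41 ≈ 2.3453e+7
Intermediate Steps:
o = -⅓ (o = -⅔ + (0 - 1*(-1))/3 = -⅔ + (0 + 1)/3 = -⅔ + (⅓)*1 = -⅔ + ⅓ = -⅓ ≈ -0.33333)
q(y) = 1/(-⅓ + y) (q(y) = 1/(y - ⅓) = 1/(-⅓ + y))
G = 777357/82 (G = (-4*(-21) - 165)*(-117 + 3/(-1 + 3*(-27))) = (84 - 165)*(-117 + 3/(-1 - 81)) = -81*(-117 + 3/(-82)) = -81*(-117 + 3*(-1/82)) = -81*(-117 - 3/82) = -81*(-9597/82) = 777357/82 ≈ 9480.0)
(1426 + 1048)*G = (1426 + 1048)*(777357/82) = 2474*(777357/82) = 961590609/41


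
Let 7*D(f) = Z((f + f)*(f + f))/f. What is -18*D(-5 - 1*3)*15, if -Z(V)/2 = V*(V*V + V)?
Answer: -1136885760/7 ≈ -1.6241e+8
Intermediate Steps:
Z(V) = -2*V*(V + V²) (Z(V) = -2*V*(V*V + V) = -2*V*(V² + V) = -2*V*(V + V²))
D(f) = 32*f³*(-1 - 4*f²)/7 (D(f) = ((2*((f + f)*(f + f))²*(-1 - (f + f)*(f + f)))/f)/7 = ((2*((2*f)*(2*f))²*(-1 - 2*f*2*f))/f)/7 = ((2*(4*f²)²*(-1 - 4*f²))/f)/7 = ((2*(16*f⁴)*(-1 - 4*f²))/f)/7 = ((32*f⁴*(-1 - 4*f²))/f)/7 = (32*f³*(-1 - 4*f²))/7 = 32*f³*(-1 - 4*f²)/7)
-18*D(-5 - 1*3)*15 = -576*(-5 - 1*3)³*(-1 - 4*(-5 - 1*3)²)/7*15 = -576*(-5 - 3)³*(-1 - 4*(-5 - 3)²)/7*15 = -576*(-8)³*(-1 - 4*(-8)²)/7*15 = -576*(-512)*(-1 - 4*64)/7*15 = -576*(-512)*(-1 - 256)/7*15 = -576*(-512)*(-257)/7*15 = -18*4210688/7*15 = -75792384/7*15 = -1136885760/7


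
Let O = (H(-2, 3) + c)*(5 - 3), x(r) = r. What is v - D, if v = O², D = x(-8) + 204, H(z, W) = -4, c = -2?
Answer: -52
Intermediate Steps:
D = 196 (D = -8 + 204 = 196)
O = -12 (O = (-4 - 2)*(5 - 3) = -6*2 = -12)
v = 144 (v = (-12)² = 144)
v - D = 144 - 1*196 = 144 - 196 = -52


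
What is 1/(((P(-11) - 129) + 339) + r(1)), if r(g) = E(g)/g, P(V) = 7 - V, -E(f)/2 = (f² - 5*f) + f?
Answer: 1/234 ≈ 0.0042735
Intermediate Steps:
E(f) = -2*f² + 8*f (E(f) = -2*((f² - 5*f) + f) = -2*(f² - 4*f) = -2*f² + 8*f)
r(g) = 8 - 2*g (r(g) = (2*g*(4 - g))/g = 8 - 2*g)
1/(((P(-11) - 129) + 339) + r(1)) = 1/((((7 - 1*(-11)) - 129) + 339) + (8 - 2*1)) = 1/((((7 + 11) - 129) + 339) + (8 - 2)) = 1/(((18 - 129) + 339) + 6) = 1/((-111 + 339) + 6) = 1/(228 + 6) = 1/234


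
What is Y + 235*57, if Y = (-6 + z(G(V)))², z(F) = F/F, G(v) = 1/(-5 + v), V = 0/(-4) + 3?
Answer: 13420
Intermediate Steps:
V = 3 (V = 0*(-¼) + 3 = 0 + 3 = 3)
z(F) = 1
Y = 25 (Y = (-6 + 1)² = (-5)² = 25)
Y + 235*57 = 25 + 235*57 = 25 + 13395 = 13420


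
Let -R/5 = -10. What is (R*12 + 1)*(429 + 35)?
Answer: 278864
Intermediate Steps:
R = 50 (R = -5*(-10) = 50)
(R*12 + 1)*(429 + 35) = (50*12 + 1)*(429 + 35) = (600 + 1)*464 = 601*464 = 278864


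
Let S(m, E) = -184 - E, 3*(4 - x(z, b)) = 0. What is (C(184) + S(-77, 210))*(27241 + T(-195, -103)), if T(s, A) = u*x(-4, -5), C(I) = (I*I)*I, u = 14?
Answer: 170036015670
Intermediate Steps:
x(z, b) = 4 (x(z, b) = 4 - ⅓*0 = 4 + 0 = 4)
C(I) = I³ (C(I) = I²*I = I³)
T(s, A) = 56 (T(s, A) = 14*4 = 56)
(C(184) + S(-77, 210))*(27241 + T(-195, -103)) = (184³ + (-184 - 1*210))*(27241 + 56) = (6229504 + (-184 - 210))*27297 = (6229504 - 394)*27297 = 6229110*27297 = 170036015670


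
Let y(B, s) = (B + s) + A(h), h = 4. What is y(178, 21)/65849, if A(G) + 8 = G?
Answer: 195/65849 ≈ 0.0029613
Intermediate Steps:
A(G) = -8 + G
y(B, s) = -4 + B + s (y(B, s) = (B + s) + (-8 + 4) = (B + s) - 4 = -4 + B + s)
y(178, 21)/65849 = (-4 + 178 + 21)/65849 = 195*(1/65849) = 195/65849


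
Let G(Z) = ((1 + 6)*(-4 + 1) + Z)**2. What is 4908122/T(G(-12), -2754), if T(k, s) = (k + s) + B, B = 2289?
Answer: 2454061/312 ≈ 7865.6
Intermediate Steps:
G(Z) = (-21 + Z)**2 (G(Z) = (7*(-3) + Z)**2 = (-21 + Z)**2)
T(k, s) = 2289 + k + s (T(k, s) = (k + s) + 2289 = 2289 + k + s)
4908122/T(G(-12), -2754) = 4908122/(2289 + (-21 - 12)**2 - 2754) = 4908122/(2289 + (-33)**2 - 2754) = 4908122/(2289 + 1089 - 2754) = 4908122/624 = 4908122*(1/624) = 2454061/312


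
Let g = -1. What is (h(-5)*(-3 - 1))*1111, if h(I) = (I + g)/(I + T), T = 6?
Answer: 26664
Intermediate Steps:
h(I) = (-1 + I)/(6 + I) (h(I) = (I - 1)/(I + 6) = (-1 + I)/(6 + I))
(h(-5)*(-3 - 1))*1111 = (((-1 - 5)/(6 - 5))*(-3 - 1))*1111 = ((-6/1)*(-4))*1111 = ((1*(-6))*(-4))*1111 = -6*(-4)*1111 = 24*1111 = 26664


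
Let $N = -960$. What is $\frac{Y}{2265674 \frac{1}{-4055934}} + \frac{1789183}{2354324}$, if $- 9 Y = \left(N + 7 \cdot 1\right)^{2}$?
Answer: $\frac{1445418094261419637}{8001196011564} \approx 1.8065 \cdot 10^{5}$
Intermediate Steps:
$Y = - \frac{908209}{9}$ ($Y = - \frac{\left(-960 + 7 \cdot 1\right)^{2}}{9} = - \frac{\left(-960 + 7\right)^{2}}{9} = - \frac{\left(-953\right)^{2}}{9} = \left(- \frac{1}{9}\right) 908209 = - \frac{908209}{9} \approx -1.0091 \cdot 10^{5}$)
$\frac{Y}{2265674 \frac{1}{-4055934}} + \frac{1789183}{2354324} = - \frac{908209}{9 \frac{2265674}{-4055934}} + \frac{1789183}{2354324} = - \frac{908209}{9 \cdot 2265674 \left(- \frac{1}{4055934}\right)} + 1789183 \cdot \frac{1}{2354324} = - \frac{908209}{9 \left(- \frac{1132837}{2027967}\right)} + \frac{1789183}{2354324} = \left(- \frac{908209}{9}\right) \left(- \frac{2027967}{1132837}\right) + \frac{1789183}{2354324} = \frac{613939293701}{3398511} + \frac{1789183}{2354324} = \frac{1445418094261419637}{8001196011564}$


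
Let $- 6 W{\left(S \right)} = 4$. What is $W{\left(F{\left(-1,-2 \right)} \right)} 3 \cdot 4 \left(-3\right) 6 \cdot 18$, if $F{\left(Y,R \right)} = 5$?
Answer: $2592$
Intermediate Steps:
$W{\left(S \right)} = - \frac{2}{3}$ ($W{\left(S \right)} = \left(- \frac{1}{6}\right) 4 = - \frac{2}{3}$)
$W{\left(F{\left(-1,-2 \right)} \right)} 3 \cdot 4 \left(-3\right) 6 \cdot 18 = - \frac{2 \cdot 3 \cdot 4 \left(-3\right) 6}{3} \cdot 18 = - \frac{2 \cdot 3 \left(\left(-12\right) 6\right)}{3} \cdot 18 = - \frac{2 \cdot 3 \left(-72\right)}{3} \cdot 18 = \left(- \frac{2}{3}\right) \left(-216\right) 18 = 144 \cdot 18 = 2592$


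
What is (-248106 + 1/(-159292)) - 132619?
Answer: -60646446701/159292 ≈ -3.8073e+5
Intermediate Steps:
(-248106 + 1/(-159292)) - 132619 = (-248106 - 1/159292) - 132619 = -39521300953/159292 - 132619 = -60646446701/159292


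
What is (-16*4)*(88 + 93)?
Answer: -11584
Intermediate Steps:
(-16*4)*(88 + 93) = -64*181 = -11584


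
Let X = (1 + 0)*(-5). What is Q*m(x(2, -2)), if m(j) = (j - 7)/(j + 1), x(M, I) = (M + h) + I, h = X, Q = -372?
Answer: -1116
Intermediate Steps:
X = -5 (X = 1*(-5) = -5)
h = -5
x(M, I) = -5 + I + M (x(M, I) = (M - 5) + I = (-5 + M) + I = -5 + I + M)
m(j) = (-7 + j)/(1 + j)
Q*m(x(2, -2)) = -372*(-7 + (-5 - 2 + 2))/(1 + (-5 - 2 + 2)) = -372*(-7 - 5)/(1 - 5) = -372*(-12)/(-4) = -(-93)*(-12) = -372*3 = -1116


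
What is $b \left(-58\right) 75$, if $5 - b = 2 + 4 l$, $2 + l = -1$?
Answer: $-65250$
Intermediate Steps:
$l = -3$ ($l = -2 - 1 = -3$)
$b = 15$ ($b = 5 - \left(2 + 4 \left(-3\right)\right) = 5 - \left(2 - 12\right) = 5 - -10 = 5 + 10 = 15$)
$b \left(-58\right) 75 = 15 \left(-58\right) 75 = \left(-870\right) 75 = -65250$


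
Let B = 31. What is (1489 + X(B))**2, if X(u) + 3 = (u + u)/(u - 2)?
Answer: 1862440336/841 ≈ 2.2146e+6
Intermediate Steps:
X(u) = -3 + 2*u/(-2 + u) (X(u) = -3 + (u + u)/(u - 2) = -3 + (2*u)/(-2 + u) = -3 + 2*u/(-2 + u))
(1489 + X(B))**2 = (1489 + (6 - 1*31)/(-2 + 31))**2 = (1489 + (6 - 31)/29)**2 = (1489 + (1/29)*(-25))**2 = (1489 - 25/29)**2 = (43156/29)**2 = 1862440336/841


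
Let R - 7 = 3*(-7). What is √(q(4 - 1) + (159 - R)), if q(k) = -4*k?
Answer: √161 ≈ 12.689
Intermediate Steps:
R = -14 (R = 7 + 3*(-7) = 7 - 21 = -14)
√(q(4 - 1) + (159 - R)) = √(-4*(4 - 1) + (159 - 1*(-14))) = √(-4*3 + (159 + 14)) = √(-12 + 173) = √161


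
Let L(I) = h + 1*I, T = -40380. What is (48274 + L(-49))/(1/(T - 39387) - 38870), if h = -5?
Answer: -3846364740/3100543291 ≈ -1.2405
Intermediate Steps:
L(I) = -5 + I (L(I) = -5 + 1*I = -5 + I)
(48274 + L(-49))/(1/(T - 39387) - 38870) = (48274 + (-5 - 49))/(1/(-40380 - 39387) - 38870) = (48274 - 54)/(1/(-79767) - 38870) = 48220/(-1/79767 - 38870) = 48220/(-3100543291/79767) = 48220*(-79767/3100543291) = -3846364740/3100543291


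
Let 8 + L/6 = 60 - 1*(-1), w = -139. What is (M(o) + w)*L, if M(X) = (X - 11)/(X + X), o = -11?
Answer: -43884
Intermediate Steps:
M(X) = (-11 + X)/(2*X) (M(X) = (-11 + X)/((2*X)) = (-11 + X)*(1/(2*X)) = (-11 + X)/(2*X))
L = 318 (L = -48 + 6*(60 - 1*(-1)) = -48 + 6*(60 + 1) = -48 + 6*61 = -48 + 366 = 318)
(M(o) + w)*L = ((½)*(-11 - 11)/(-11) - 139)*318 = ((½)*(-1/11)*(-22) - 139)*318 = (1 - 139)*318 = -138*318 = -43884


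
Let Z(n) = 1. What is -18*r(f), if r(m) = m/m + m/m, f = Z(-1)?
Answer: -36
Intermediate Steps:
f = 1
r(m) = 2 (r(m) = 1 + 1 = 2)
-18*r(f) = -18*2 = -36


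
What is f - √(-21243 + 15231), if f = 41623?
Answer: 41623 - 6*I*√167 ≈ 41623.0 - 77.537*I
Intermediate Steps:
f - √(-21243 + 15231) = 41623 - √(-21243 + 15231) = 41623 - √(-6012) = 41623 - 6*I*√167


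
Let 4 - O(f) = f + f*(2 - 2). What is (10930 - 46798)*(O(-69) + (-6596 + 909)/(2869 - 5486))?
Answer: -7056239904/2617 ≈ -2.6963e+6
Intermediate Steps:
O(f) = 4 - f (O(f) = 4 - (f + f*(2 - 2)) = 4 - (f + f*0) = 4 - (f + 0) = 4 - f)
(10930 - 46798)*(O(-69) + (-6596 + 909)/(2869 - 5486)) = (10930 - 46798)*((4 - 1*(-69)) + (-6596 + 909)/(2869 - 5486)) = -35868*((4 + 69) - 5687/(-2617)) = -35868*(73 - 5687*(-1/2617)) = -35868*(73 + 5687/2617) = -35868*196728/2617 = -7056239904/2617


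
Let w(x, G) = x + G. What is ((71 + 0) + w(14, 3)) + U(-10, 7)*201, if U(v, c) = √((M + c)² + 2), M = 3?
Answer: 88 + 201*√102 ≈ 2118.0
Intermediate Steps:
w(x, G) = G + x
U(v, c) = √(2 + (3 + c)²) (U(v, c) = √((3 + c)² + 2) = √(2 + (3 + c)²))
((71 + 0) + w(14, 3)) + U(-10, 7)*201 = ((71 + 0) + (3 + 14)) + √(2 + (3 + 7)²)*201 = (71 + 17) + √(2 + 10²)*201 = 88 + √(2 + 100)*201 = 88 + √102*201 = 88 + 201*√102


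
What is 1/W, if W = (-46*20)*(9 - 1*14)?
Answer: 1/4600 ≈ 0.00021739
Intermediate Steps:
W = 4600 (W = -920*(9 - 14) = -920*(-5) = 4600)
1/W = 1/4600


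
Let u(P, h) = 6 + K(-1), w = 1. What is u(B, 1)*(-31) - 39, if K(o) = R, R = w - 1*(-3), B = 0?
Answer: -349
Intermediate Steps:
R = 4 (R = 1 - 1*(-3) = 1 + 3 = 4)
K(o) = 4
u(P, h) = 10 (u(P, h) = 6 + 4 = 10)
u(B, 1)*(-31) - 39 = 10*(-31) - 39 = -310 - 39 = -349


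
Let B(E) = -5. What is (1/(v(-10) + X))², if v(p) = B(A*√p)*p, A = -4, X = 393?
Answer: 1/196249 ≈ 5.0956e-6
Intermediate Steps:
v(p) = -5*p
(1/(v(-10) + X))² = (1/(-5*(-10) + 393))² = (1/(50 + 393))² = (1/443)² = 1/196249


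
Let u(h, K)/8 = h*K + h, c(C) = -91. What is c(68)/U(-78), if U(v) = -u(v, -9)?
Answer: 7/384 ≈ 0.018229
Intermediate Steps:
u(h, K) = 8*h + 8*K*h (u(h, K) = 8*(h*K + h) = 8*(K*h + h) = 8*(h + K*h) = 8*h + 8*K*h)
U(v) = 64*v (U(v) = -8*v*(1 - 9) = -8*v*(-8) = -(-64)*v = 64*v)
c(68)/U(-78) = -91/(64*(-78)) = -91/(-4992) = -91*(-1/4992) = 7/384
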